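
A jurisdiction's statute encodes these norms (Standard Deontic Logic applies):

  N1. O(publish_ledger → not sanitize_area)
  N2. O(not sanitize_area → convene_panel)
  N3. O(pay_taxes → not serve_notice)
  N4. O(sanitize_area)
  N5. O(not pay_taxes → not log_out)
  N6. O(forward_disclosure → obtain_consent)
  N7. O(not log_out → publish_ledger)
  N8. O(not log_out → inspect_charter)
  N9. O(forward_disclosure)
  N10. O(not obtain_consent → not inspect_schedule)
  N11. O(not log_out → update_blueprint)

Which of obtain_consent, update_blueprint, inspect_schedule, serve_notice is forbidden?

Premise 4 states O(sanitize_area) outright.
Premise 1, O(publish_ledger → not sanitize_area), contraposes to O(sanitize_area → not publish_ledger); with O(sanitize_area) we get O(not publish_ledger).
The contrapositive of premise 7 (O(not log_out → publish_ledger)) is O(not publish_ledger → log_out), and O(not publish_ledger) is already established, so O(log_out).
The contrapositive of premise 5 (O(not pay_taxes → not log_out)) is O(log_out → pay_taxes), and O(log_out) is already established, so O(pay_taxes).
Premise 3 is O(pay_taxes → not serve_notice); since O(pay_taxes), deontic closure gives O(not serve_notice).
So O(not serve_notice) holds, i.e. serve_notice is forbidden. None of the other listed options is forbidden under the premises.

serve_notice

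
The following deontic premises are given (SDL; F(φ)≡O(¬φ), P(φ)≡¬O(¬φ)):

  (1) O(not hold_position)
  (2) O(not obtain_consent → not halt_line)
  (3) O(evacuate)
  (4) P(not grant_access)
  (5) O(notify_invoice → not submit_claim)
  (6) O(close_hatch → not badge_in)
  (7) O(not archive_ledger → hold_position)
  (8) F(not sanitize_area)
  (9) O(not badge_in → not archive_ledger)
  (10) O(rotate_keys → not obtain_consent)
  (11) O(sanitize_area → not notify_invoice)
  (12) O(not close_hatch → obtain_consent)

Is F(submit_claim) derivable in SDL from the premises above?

Premise 5 is O(notify_invoice → not submit_claim), but O(notify_invoice) is not derivable from the premises, so it does not yield O(not submit_claim).
No other premise forces O(not submit_claim). An ideal world satisfying every premise can still have submit_claim true, so F(submit_claim) is not derivable.

No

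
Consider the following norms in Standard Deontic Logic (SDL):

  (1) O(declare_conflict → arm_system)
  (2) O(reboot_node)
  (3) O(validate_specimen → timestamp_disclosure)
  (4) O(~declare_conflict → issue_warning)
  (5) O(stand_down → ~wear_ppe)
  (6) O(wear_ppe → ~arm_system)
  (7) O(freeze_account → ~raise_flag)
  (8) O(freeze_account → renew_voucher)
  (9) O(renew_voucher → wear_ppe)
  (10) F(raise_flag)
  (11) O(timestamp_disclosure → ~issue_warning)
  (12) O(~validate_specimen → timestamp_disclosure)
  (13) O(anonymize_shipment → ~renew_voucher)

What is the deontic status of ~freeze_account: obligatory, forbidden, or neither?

Obligatory

By case analysis on ~validate_specimen: premise 12 gives O(~validate_specimen → timestamp_disclosure) and premise 3 gives O(validate_specimen → timestamp_disclosure), so O(timestamp_disclosure) either way.
Premise 11 is O(timestamp_disclosure → ~issue_warning); since O(timestamp_disclosure), deontic closure gives O(~issue_warning).
Premise 4, O(~declare_conflict → issue_warning), contraposes to O(~issue_warning → declare_conflict); with O(~issue_warning) we get O(declare_conflict).
From O(declare_conflict) and premise 1, O(declare_conflict → arm_system), we obtain O(arm_system).
The contrapositive of premise 6 (O(wear_ppe → ~arm_system)) is O(arm_system → ~wear_ppe), and O(arm_system) is already established, so O(~wear_ppe).
The contrapositive of premise 9 (O(renew_voucher → wear_ppe)) is O(~wear_ppe → ~renew_voucher), and O(~wear_ppe) is already established, so O(~renew_voucher).
Premise 8 is O(freeze_account → renew_voucher); contrapositively O(~renew_voucher → ~freeze_account). Since O(~renew_voucher) holds, K gives O(~freeze_account).
Premises 2, 5, 7, 10, 13 do not contribute to this derivation.
Hence ~freeze_account is obligatory.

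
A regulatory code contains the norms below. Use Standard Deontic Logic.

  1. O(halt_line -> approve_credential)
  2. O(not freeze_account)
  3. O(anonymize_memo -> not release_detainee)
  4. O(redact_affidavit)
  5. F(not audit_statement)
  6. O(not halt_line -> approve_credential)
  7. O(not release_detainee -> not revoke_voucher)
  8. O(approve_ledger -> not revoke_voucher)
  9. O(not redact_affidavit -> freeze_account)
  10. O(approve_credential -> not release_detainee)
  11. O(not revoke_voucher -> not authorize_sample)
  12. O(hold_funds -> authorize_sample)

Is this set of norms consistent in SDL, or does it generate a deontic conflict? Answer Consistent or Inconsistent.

Premise 9 is O(not redact_affidavit -> freeze_account), but O(not redact_affidavit) is not derivable from the premises, so it does not yield O(freeze_account).
So O(freeze_account) is not derivable, and the apparent clash with O(not freeze_account) does not arise.
A world satisfying every obligation exists (e.g. anonymize_memo=false, approve_credential=true, approve_ledger=false, audit_statement=true, authorize_sample=false, freeze_account=false, halt_line=false, hold_funds=false, redact_affidavit=true, release_detainee=false, revoke_voucher=false); no atom is both obligatory and forbidden, so the set is consistent.

Consistent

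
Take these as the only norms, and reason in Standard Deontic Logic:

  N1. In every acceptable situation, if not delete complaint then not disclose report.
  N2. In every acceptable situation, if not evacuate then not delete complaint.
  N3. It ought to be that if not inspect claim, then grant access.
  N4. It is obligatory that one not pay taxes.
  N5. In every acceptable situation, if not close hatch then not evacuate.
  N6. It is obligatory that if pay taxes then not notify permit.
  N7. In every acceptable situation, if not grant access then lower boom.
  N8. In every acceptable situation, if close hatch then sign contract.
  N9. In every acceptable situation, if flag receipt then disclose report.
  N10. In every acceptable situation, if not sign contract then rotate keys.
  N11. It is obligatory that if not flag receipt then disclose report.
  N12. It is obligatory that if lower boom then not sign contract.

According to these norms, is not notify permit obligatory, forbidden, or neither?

Neither

Premise 6 is O(pay_taxes → ¬notify_permit), but O(pay_taxes) is not derivable from the premises, so it does not yield O(¬notify_permit).
No premise or chain of K-axiom applications forces O(¬notify_permit), and none forces O(notify_permit). So ¬notify_permit is neither obligatory nor forbidden under these norms.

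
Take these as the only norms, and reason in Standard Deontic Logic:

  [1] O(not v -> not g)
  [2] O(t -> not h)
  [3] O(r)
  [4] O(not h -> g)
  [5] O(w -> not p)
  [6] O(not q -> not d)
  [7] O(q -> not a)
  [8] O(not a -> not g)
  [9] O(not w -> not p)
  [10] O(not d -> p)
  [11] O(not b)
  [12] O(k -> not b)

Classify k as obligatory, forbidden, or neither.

Neither

Premise 12 is O(k -> not b); even if O(not b) held, inferring O(k) would be affirming the consequent — invalid.
No premise or chain of K-axiom applications forces O(k), and none forces O(not k). So k is neither obligatory nor forbidden under these norms.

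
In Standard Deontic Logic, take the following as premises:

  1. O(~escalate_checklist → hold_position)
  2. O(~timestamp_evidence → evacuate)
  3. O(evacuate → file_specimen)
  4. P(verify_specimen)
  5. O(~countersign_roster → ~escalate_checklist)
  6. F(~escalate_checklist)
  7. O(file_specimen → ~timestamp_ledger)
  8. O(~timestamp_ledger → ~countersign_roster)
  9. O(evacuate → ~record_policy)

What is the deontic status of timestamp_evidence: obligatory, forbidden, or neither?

Premise 6, F(~escalate_checklist), is equivalent to O(escalate_checklist).
The contrapositive of premise 5 (O(~countersign_roster → ~escalate_checklist)) is O(escalate_checklist → countersign_roster), and O(escalate_checklist) is already established, so O(countersign_roster).
Premise 8 is O(~timestamp_ledger → ~countersign_roster); contrapositively O(countersign_roster → timestamp_ledger). Since O(countersign_roster) holds, K gives O(timestamp_ledger).
The contrapositive of premise 7 (O(file_specimen → ~timestamp_ledger)) is O(timestamp_ledger → ~file_specimen), and O(timestamp_ledger) is already established, so O(~file_specimen).
Premise 3, O(evacuate → file_specimen), contraposes to O(~file_specimen → ~evacuate); with O(~file_specimen) we get O(~evacuate).
Premise 2 is O(~timestamp_evidence → evacuate); contrapositively O(~evacuate → timestamp_evidence). Since O(~evacuate) holds, K gives O(timestamp_evidence).
Premises 1, 4, 9 do not contribute to this derivation.
Hence timestamp_evidence is obligatory.

Obligatory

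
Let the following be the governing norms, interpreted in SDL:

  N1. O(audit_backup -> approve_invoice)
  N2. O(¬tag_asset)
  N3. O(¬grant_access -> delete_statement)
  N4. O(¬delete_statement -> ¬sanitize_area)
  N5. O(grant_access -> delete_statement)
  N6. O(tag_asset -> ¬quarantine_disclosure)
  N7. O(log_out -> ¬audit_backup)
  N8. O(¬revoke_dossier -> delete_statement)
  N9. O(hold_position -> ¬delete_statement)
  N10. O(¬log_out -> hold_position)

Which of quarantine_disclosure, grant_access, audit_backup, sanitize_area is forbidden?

By case analysis on ¬grant_access: premise 3 gives O(¬grant_access -> delete_statement) and premise 5 gives O(grant_access -> delete_statement), so O(delete_statement) either way.
Premise 9 is O(hold_position -> ¬delete_statement); contrapositively O(delete_statement -> ¬hold_position). Since O(delete_statement) holds, K gives O(¬hold_position).
Premise 10 is O(¬log_out -> hold_position); contrapositively O(¬hold_position -> log_out). Since O(¬hold_position) holds, K gives O(log_out).
With premise 7, O(log_out -> ¬audit_backup), the K-axiom yields O(¬audit_backup).
So O(¬audit_backup) holds, i.e. audit_backup is forbidden. None of the other listed options is forbidden under the premises.

audit_backup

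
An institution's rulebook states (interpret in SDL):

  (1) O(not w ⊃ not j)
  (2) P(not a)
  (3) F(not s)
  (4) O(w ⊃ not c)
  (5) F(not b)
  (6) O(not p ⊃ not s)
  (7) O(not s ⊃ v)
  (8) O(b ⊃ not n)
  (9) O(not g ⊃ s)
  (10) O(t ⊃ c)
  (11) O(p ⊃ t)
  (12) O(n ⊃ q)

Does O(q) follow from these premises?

No

Premise 12 is O(n ⊃ q), but O(n) is not derivable from the premises, so it does not yield O(q).
No other premise forces O(q). An ideal world satisfying every premise can still have q false, so O(q) is not derivable.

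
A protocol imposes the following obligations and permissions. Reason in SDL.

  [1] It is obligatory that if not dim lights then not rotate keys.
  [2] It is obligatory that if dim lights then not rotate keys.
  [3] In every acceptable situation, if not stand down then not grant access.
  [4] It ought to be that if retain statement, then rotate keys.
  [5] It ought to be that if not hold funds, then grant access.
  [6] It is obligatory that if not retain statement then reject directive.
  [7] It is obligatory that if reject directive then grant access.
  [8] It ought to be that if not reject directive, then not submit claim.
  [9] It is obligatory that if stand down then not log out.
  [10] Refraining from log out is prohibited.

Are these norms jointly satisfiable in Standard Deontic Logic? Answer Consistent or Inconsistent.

Premises 1 and 2 cover both cases: O(¬dim_lights → ¬rotate_keys) and O(dim_lights → ¬rotate_keys). Since ¬dim_lights ∨ dim_lights is a tautology, O(¬rotate_keys) follows.
Premise 4, O(retain_statement → rotate_keys), contraposes to O(¬rotate_keys → ¬retain_statement); with O(¬rotate_keys) we get O(¬retain_statement).
From O(¬retain_statement) and premise 6, O(¬retain_statement → reject_directive), we obtain O(reject_directive).
With premise 7, O(reject_directive → grant_access), the K-axiom yields O(grant_access).
The contrapositive of premise 3 (O(¬stand_down → ¬grant_access)) is O(grant_access → stand_down), and O(grant_access) is already established, so O(stand_down).
Premise 9 is O(stand_down → ¬log_out); since O(stand_down), deontic closure gives O(¬log_out).
Yet premise 10 is F(¬log_out), i.e. O(log_out).
We now have both O(¬log_out) and O(log_out) — log_out is simultaneously obligatory and forbidden, violating the D-axiom.

Inconsistent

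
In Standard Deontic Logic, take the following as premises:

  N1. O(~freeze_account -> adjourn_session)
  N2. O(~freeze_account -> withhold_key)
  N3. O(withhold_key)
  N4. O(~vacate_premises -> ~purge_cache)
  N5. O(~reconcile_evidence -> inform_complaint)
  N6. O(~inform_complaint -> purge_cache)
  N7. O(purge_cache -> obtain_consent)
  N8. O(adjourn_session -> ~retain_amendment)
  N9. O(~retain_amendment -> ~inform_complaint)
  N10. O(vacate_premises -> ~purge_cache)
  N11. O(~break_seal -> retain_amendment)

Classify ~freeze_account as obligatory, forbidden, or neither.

Premises 4 and 10 are O(~vacate_premises -> ~purge_cache) and O(vacate_premises -> ~purge_cache); every ideal world satisfies ~vacate_premises or vacate_premises, so in either case ~purge_cache holds — hence O(~purge_cache).
Premise 6 is O(~inform_complaint -> purge_cache); contrapositively O(~purge_cache -> inform_complaint). Since O(~purge_cache) holds, K gives O(inform_complaint).
Premise 9 is O(~retain_amendment -> ~inform_complaint); contrapositively O(inform_complaint -> retain_amendment). Since O(inform_complaint) holds, K gives O(retain_amendment).
The contrapositive of premise 8 (O(adjourn_session -> ~retain_amendment)) is O(retain_amendment -> ~adjourn_session), and O(retain_amendment) is already established, so O(~adjourn_session).
Premise 1, O(~freeze_account -> adjourn_session), contraposes to O(~adjourn_session -> freeze_account); with O(~adjourn_session) we get O(freeze_account).
Premises 2, 3, 5, 7, 11 do not contribute to this derivation.
Thus O(freeze_account), which is F(~freeze_account): ~freeze_account is forbidden.

Forbidden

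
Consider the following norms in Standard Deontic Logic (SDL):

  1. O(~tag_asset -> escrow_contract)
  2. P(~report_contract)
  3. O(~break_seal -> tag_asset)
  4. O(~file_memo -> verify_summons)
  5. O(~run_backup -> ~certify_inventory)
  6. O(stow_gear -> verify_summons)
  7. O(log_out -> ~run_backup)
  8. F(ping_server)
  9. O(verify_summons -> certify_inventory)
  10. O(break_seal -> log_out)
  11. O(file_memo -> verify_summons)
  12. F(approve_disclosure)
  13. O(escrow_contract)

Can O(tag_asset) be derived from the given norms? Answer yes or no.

Yes

By case analysis on file_memo: premise 11 gives O(file_memo -> verify_summons) and premise 4 gives O(~file_memo -> verify_summons), so O(verify_summons) either way.
Applying K to premise 9 (O(verify_summons -> certify_inventory)) and O(verify_summons) yields O(certify_inventory).
Premise 5 is O(~run_backup -> ~certify_inventory); contrapositively O(certify_inventory -> run_backup). Since O(certify_inventory) holds, K gives O(run_backup).
Premise 7, O(log_out -> ~run_backup), contraposes to O(run_backup -> ~log_out); with O(run_backup) we get O(~log_out).
Premise 10 is O(break_seal -> log_out); contrapositively O(~log_out -> ~break_seal). Since O(~log_out) holds, K gives O(~break_seal).
With premise 3, O(~break_seal -> tag_asset), the K-axiom yields O(tag_asset).
Premises 1, 2, 6, 8, 12, 13 do not contribute to this derivation.
So O(tag_asset) follows.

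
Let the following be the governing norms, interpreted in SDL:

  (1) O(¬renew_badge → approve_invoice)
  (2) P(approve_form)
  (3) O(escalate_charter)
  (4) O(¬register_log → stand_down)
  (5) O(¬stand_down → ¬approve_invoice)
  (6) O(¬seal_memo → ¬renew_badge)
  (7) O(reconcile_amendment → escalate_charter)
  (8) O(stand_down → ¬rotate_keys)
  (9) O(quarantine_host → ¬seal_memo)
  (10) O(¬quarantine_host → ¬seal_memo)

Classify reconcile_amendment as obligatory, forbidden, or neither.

Premise 7 is O(reconcile_amendment → escalate_charter); even if O(escalate_charter) held, inferring O(reconcile_amendment) would be affirming the consequent — invalid.
No premise or chain of K-axiom applications forces O(reconcile_amendment), and none forces O(¬reconcile_amendment). So reconcile_amendment is neither obligatory nor forbidden under these norms.

Neither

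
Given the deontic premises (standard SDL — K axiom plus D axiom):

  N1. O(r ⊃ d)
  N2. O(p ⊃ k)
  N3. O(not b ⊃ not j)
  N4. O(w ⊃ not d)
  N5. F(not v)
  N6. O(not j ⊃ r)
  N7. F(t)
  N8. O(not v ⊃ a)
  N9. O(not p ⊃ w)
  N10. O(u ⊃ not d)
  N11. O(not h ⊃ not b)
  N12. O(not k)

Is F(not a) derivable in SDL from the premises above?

No

Premise 8 is O(not v ⊃ a), but O(not v) is not derivable from the premises, so it does not yield O(a).
No other premise forces O(a). An ideal world satisfying every premise can still have not a true, so F(not a) is not derivable.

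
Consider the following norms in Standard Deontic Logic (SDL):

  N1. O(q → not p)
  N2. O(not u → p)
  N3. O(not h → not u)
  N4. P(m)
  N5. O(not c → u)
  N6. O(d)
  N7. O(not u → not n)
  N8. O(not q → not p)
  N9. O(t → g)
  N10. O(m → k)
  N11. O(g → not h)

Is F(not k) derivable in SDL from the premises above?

No

Premise 10 is O(m → k), but O(m) is not derivable from the premises (the permission P(m) asserts only not O(not m), not O(m)), so it does not yield O(k).
No other premise forces O(k). An ideal world satisfying every premise can still have not k true, so F(not k) is not derivable.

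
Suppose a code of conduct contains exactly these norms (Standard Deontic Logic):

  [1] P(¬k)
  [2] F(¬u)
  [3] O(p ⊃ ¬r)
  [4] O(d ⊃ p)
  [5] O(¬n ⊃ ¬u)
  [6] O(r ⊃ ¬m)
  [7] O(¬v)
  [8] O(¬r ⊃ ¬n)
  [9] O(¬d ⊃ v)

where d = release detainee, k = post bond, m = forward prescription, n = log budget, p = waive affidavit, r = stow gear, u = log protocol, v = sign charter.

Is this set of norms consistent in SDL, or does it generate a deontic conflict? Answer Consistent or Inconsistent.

Premise 7 states O(¬v) outright.
The contrapositive of premise 9 (O(¬d ⊃ v)) is O(¬v ⊃ d), and O(¬v) is already established, so O(d).
From O(d) and premise 4, O(d ⊃ p), we obtain O(p).
Premise 3 is O(p ⊃ ¬r); since O(p), deontic closure gives O(¬r).
Applying K to premise 8 (O(¬r ⊃ ¬n)) and O(¬r) yields O(¬n).
With premise 5, O(¬n ⊃ ¬u), the K-axiom yields O(¬u).
However, F(¬u) at premise 2 amounts to O(u).
We now have both O(¬u) and O(u) — u is simultaneously obligatory and forbidden, violating the D-axiom.

Inconsistent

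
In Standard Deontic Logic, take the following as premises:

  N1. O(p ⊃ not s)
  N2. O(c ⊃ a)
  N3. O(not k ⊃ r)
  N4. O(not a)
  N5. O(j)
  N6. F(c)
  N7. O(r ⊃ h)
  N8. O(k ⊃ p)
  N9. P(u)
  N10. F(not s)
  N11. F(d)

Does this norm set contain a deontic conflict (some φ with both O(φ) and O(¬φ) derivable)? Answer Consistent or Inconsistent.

Consistent

Premise 2 is O(c ⊃ a), but O(c) is not derivable from the premises, so it does not yield O(a).
So O(a) is not derivable, and the apparent clash with O(not a) does not arise.
A world satisfying every obligation exists (e.g. a=false, c=false, d=false, h=true, j=true, k=false, p=false, r=true, s=true, u=false); no atom is both obligatory and forbidden, so the set is consistent.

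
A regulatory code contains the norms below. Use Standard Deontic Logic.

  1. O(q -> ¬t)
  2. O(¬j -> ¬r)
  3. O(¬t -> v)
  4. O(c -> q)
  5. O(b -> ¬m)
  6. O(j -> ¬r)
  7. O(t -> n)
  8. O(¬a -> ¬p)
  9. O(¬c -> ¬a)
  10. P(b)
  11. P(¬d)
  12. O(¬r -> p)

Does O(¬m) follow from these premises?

No

Premise 5 is O(b -> ¬m), but O(b) is not derivable from the premises (the permission P(b) asserts only ¬O(¬b), not O(b)), so it does not yield O(¬m).
No other premise forces O(¬m). An ideal world satisfying every premise can still have ¬m false, so O(¬m) is not derivable.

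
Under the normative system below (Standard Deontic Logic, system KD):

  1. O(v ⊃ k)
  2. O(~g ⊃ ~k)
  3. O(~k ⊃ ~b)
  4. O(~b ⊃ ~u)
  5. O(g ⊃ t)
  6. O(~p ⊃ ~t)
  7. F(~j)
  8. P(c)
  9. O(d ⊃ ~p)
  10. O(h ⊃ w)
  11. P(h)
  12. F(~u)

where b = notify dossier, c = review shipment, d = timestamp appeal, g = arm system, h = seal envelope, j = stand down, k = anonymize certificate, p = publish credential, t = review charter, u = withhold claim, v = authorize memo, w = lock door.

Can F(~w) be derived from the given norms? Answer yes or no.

No

Premise 10 is O(h ⊃ w), but O(h) is not derivable from the premises (the permission P(h) asserts only ~O(~h), not O(h)), so it does not yield O(w).
No other premise forces O(w). An ideal world satisfying every premise can still have ~w true, so F(~w) is not derivable.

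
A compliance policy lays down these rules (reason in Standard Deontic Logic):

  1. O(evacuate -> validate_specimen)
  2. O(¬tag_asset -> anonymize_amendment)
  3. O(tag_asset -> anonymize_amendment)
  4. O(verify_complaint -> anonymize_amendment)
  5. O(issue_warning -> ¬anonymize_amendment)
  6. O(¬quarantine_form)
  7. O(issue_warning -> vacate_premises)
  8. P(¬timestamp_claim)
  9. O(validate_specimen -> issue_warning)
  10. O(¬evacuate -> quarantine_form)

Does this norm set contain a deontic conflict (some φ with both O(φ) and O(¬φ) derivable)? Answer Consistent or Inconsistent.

Premises 2 and 3 cover both cases: O(¬tag_asset -> anonymize_amendment) and O(tag_asset -> anonymize_amendment). Since ¬tag_asset ∨ tag_asset is a tautology, O(anonymize_amendment) follows.
Premise 5 is O(issue_warning -> ¬anonymize_amendment); contrapositively O(anonymize_amendment -> ¬issue_warning). Since O(anonymize_amendment) holds, K gives O(¬issue_warning).
Premise 9 is O(validate_specimen -> issue_warning); contrapositively O(¬issue_warning -> ¬validate_specimen). Since O(¬issue_warning) holds, K gives O(¬validate_specimen).
The contrapositive of premise 1 (O(evacuate -> validate_specimen)) is O(¬validate_specimen -> ¬evacuate), and O(¬validate_specimen) is already established, so O(¬evacuate).
From O(¬evacuate) and premise 10, O(¬evacuate -> quarantine_form), we obtain O(quarantine_form).
However, premise 6 gives O(¬quarantine_form).
We now have both O(quarantine_form) and O(¬quarantine_form) — quarantine_form is simultaneously obligatory and forbidden, violating the D-axiom.

Inconsistent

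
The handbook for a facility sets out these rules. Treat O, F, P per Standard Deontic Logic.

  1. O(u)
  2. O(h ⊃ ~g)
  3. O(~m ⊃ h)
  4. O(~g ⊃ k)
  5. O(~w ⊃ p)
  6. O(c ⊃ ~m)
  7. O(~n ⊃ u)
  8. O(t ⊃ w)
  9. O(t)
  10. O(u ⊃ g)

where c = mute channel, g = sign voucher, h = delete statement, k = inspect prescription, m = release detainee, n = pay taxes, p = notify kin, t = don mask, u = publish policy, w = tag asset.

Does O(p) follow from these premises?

No

Premise 5 is O(~w ⊃ p), but O(~w) is not derivable from the premises, so it does not yield O(p).
No other premise forces O(p). An ideal world satisfying every premise can still have p false, so O(p) is not derivable.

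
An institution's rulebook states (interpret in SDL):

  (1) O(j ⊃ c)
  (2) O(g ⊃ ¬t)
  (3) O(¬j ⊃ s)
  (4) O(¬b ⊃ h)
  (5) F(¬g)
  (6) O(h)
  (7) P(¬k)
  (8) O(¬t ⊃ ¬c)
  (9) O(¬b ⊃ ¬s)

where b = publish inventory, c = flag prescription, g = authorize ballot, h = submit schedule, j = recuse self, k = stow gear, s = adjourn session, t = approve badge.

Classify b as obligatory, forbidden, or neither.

Premise 5, F(¬g), is equivalent to O(g).
Applying K to premise 2 (O(g ⊃ ¬t)) and O(g) yields O(¬t).
Premise 8 is O(¬t ⊃ ¬c); since O(¬t), deontic closure gives O(¬c).
Premise 1, O(j ⊃ c), contraposes to O(¬c ⊃ ¬j); with O(¬c) we get O(¬j).
Premise 3 is O(¬j ⊃ s); since O(¬j), deontic closure gives O(s).
Premise 9, O(¬b ⊃ ¬s), contraposes to O(s ⊃ b); with O(s) we get O(b).
Premises 4, 6, 7 do not contribute to this derivation.
Hence b is obligatory.

Obligatory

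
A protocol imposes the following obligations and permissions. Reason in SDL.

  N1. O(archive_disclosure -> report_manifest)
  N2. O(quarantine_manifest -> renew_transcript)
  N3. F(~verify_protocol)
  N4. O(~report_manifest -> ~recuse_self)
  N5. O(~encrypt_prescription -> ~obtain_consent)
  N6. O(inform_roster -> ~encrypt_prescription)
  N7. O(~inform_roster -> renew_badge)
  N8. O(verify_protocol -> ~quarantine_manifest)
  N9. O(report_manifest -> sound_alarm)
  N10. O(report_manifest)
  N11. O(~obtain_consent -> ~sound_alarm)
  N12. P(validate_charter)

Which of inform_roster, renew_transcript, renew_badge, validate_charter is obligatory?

renew_badge

Premise 10 states O(report_manifest) outright.
With premise 9, O(report_manifest -> sound_alarm), the K-axiom yields O(sound_alarm).
The contrapositive of premise 11 (O(~obtain_consent -> ~sound_alarm)) is O(sound_alarm -> obtain_consent), and O(sound_alarm) is already established, so O(obtain_consent).
Premise 5 is O(~encrypt_prescription -> ~obtain_consent); contrapositively O(obtain_consent -> encrypt_prescription). Since O(obtain_consent) holds, K gives O(encrypt_prescription).
Premise 6 is O(inform_roster -> ~encrypt_prescription); contrapositively O(encrypt_prescription -> ~inform_roster). Since O(encrypt_prescription) holds, K gives O(~inform_roster).
From O(~inform_roster) and premise 7, O(~inform_roster -> renew_badge), we obtain O(renew_badge).
So O(renew_badge) holds — renew_badge is obligatory. None of the other listed options is made obligatory by any chain of premises.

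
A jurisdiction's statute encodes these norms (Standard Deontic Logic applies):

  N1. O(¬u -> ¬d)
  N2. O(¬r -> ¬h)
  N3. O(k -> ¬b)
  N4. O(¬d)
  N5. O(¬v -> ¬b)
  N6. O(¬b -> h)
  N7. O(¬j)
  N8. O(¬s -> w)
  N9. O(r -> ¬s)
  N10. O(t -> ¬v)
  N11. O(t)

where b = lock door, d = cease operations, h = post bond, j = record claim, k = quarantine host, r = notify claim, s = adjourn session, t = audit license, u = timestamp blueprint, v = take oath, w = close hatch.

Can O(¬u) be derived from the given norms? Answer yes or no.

No

Premise 1 is O(¬u -> ¬d); even if O(¬d) held, inferring O(¬u) would be affirming the consequent — invalid.
No other premise forces O(¬u). An ideal world satisfying every premise can still have ¬u false, so O(¬u) is not derivable.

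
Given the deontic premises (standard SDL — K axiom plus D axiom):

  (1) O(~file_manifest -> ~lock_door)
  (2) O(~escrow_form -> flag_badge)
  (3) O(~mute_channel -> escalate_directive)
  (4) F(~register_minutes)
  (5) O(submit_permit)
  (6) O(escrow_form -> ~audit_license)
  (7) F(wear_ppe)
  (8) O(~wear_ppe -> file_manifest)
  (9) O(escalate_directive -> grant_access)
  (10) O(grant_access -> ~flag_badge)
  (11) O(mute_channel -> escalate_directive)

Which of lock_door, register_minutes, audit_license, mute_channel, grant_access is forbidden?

By case analysis on mute_channel: premise 11 gives O(mute_channel -> escalate_directive) and premise 3 gives O(~mute_channel -> escalate_directive), so O(escalate_directive) either way.
Premise 9 is O(escalate_directive -> grant_access); since O(escalate_directive), deontic closure gives O(grant_access).
Premise 10 is O(grant_access -> ~flag_badge); since O(grant_access), deontic closure gives O(~flag_badge).
The contrapositive of premise 2 (O(~escrow_form -> flag_badge)) is O(~flag_badge -> escrow_form), and O(~flag_badge) is already established, so O(escrow_form).
From O(escrow_form) and premise 6, O(escrow_form -> ~audit_license), we obtain O(~audit_license).
So O(~audit_license) holds, i.e. audit_license is forbidden. None of the other listed options is forbidden under the premises.

audit_license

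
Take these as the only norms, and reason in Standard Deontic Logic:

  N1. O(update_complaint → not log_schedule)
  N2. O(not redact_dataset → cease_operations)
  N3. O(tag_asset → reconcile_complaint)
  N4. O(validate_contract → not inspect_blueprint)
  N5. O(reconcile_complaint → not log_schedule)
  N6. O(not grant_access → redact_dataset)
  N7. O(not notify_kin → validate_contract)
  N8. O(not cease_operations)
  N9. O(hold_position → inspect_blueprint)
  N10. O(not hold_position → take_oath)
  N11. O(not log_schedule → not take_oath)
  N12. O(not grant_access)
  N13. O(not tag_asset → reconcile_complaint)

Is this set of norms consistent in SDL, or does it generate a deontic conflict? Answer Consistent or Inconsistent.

Premise 2 is O(not redact_dataset → cease_operations), but O(not redact_dataset) is not derivable from the premises, so it does not yield O(cease_operations).
So O(cease_operations) is not derivable, and the apparent clash with O(not cease_operations) does not arise.
A world satisfying every obligation exists (e.g. cease_operations=false, grant_access=false, hold_position=true, inspect_blueprint=true, log_schedule=false, notify_kin=true, reconcile_complaint=true, redact_dataset=true, tag_asset=false, take_oath=false, update_complaint=false, validate_contract=false); no atom is both obligatory and forbidden, so the set is consistent.

Consistent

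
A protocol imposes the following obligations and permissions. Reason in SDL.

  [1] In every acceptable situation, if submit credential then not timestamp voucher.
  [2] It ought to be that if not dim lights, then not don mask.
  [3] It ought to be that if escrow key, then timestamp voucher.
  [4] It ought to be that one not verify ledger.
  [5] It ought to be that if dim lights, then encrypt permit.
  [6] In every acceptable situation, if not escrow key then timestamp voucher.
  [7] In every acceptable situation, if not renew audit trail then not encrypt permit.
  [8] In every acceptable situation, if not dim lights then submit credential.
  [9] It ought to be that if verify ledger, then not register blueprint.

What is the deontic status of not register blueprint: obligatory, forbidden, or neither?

Premise 9 is O(verify_ledger → ¬register_blueprint), but O(verify_ledger) is not derivable from the premises, so it does not yield O(¬register_blueprint).
No premise or chain of K-axiom applications forces O(¬register_blueprint), and none forces O(register_blueprint). So ¬register_blueprint is neither obligatory nor forbidden under these norms.

Neither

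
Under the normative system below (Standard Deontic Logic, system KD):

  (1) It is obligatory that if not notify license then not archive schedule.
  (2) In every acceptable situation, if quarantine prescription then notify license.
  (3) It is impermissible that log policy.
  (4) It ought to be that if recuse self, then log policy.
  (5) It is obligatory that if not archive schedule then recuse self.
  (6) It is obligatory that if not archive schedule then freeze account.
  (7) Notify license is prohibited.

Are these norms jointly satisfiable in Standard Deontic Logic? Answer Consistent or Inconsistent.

Inconsistent

F(log_policy) at premise 3 means O(¬log_policy).
Premise 4 is O(recuse_self → log_policy); contrapositively O(¬log_policy → ¬recuse_self). Since O(¬log_policy) holds, K gives O(¬recuse_self).
The contrapositive of premise 5 (O(¬archive_schedule → recuse_self)) is O(¬recuse_self → archive_schedule), and O(¬recuse_self) is already established, so O(archive_schedule).
Premise 1, O(¬notify_license → ¬archive_schedule), contraposes to O(archive_schedule → notify_license); with O(archive_schedule) we get O(notify_license).
However, F(notify_license) at premise 7 amounts to O(¬notify_license).
We now have both O(notify_license) and O(¬notify_license) — notify_license is simultaneously obligatory and forbidden, violating the D-axiom.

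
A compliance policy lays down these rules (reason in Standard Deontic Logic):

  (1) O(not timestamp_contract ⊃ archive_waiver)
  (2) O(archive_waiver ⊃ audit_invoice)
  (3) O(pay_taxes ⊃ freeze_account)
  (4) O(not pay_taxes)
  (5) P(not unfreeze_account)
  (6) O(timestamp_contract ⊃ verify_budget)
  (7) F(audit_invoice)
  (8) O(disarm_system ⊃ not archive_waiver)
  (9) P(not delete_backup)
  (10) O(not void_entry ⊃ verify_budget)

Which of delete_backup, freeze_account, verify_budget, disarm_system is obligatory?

verify_budget

Premise 7, F(audit_invoice), is equivalent to O(not audit_invoice).
Premise 2, O(archive_waiver ⊃ audit_invoice), contraposes to O(not audit_invoice ⊃ not archive_waiver); with O(not audit_invoice) we get O(not archive_waiver).
The contrapositive of premise 1 (O(not timestamp_contract ⊃ archive_waiver)) is O(not archive_waiver ⊃ timestamp_contract), and O(not archive_waiver) is already established, so O(timestamp_contract).
With premise 6, O(timestamp_contract ⊃ verify_budget), the K-axiom yields O(verify_budget).
So O(verify_budget) holds — verify_budget is obligatory. None of the other listed options is made obligatory by any chain of premises.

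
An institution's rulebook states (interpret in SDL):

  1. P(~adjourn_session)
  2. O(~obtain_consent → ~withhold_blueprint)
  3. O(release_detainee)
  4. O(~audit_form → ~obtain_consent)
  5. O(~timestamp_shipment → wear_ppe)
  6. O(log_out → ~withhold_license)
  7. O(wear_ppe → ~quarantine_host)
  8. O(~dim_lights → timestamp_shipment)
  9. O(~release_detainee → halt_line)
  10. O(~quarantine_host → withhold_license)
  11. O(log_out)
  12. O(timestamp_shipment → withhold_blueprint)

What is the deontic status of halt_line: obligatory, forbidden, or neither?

Premise 9 is O(~release_detainee → halt_line), but O(~release_detainee) is not derivable from the premises, so it does not yield O(halt_line).
No premise or chain of K-axiom applications forces O(halt_line), and none forces O(~halt_line). So halt_line is neither obligatory nor forbidden under these norms.

Neither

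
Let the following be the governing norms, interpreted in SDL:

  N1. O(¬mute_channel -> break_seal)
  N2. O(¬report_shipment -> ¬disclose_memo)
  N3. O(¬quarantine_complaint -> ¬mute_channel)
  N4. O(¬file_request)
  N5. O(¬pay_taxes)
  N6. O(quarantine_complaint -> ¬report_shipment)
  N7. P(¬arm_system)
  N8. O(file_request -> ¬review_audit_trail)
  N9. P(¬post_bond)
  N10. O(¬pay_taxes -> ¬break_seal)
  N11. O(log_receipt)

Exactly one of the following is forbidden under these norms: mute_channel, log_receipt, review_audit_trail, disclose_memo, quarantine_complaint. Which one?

From premise 5 we have O(¬pay_taxes).
Applying K to premise 10 (O(¬pay_taxes -> ¬break_seal)) and O(¬pay_taxes) yields O(¬break_seal).
Premise 1 is O(¬mute_channel -> break_seal); contrapositively O(¬break_seal -> mute_channel). Since O(¬break_seal) holds, K gives O(mute_channel).
Premise 3, O(¬quarantine_complaint -> ¬mute_channel), contraposes to O(mute_channel -> quarantine_complaint); with O(mute_channel) we get O(quarantine_complaint).
With premise 6, O(quarantine_complaint -> ¬report_shipment), the K-axiom yields O(¬report_shipment).
From O(¬report_shipment) and premise 2, O(¬report_shipment -> ¬disclose_memo), we obtain O(¬disclose_memo).
So O(¬disclose_memo) holds, i.e. disclose_memo is forbidden. None of the other listed options is forbidden under the premises.

disclose_memo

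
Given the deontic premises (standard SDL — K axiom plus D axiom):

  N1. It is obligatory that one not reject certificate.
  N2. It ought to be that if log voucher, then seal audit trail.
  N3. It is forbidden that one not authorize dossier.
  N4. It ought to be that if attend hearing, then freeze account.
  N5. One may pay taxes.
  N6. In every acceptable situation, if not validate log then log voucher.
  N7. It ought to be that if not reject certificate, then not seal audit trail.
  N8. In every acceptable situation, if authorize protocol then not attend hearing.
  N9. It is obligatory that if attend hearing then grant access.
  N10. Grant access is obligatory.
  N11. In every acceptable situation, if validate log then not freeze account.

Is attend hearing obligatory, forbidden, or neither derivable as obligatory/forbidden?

Forbidden

From premise 1 we have O(¬reject_certificate).
Premise 7 is O(¬reject_certificate → ¬seal_audit_trail); since O(¬reject_certificate), deontic closure gives O(¬seal_audit_trail).
Premise 2, O(log_voucher → seal_audit_trail), contraposes to O(¬seal_audit_trail → ¬log_voucher); with O(¬seal_audit_trail) we get O(¬log_voucher).
Premise 6 is O(¬validate_log → log_voucher); contrapositively O(¬log_voucher → validate_log). Since O(¬log_voucher) holds, K gives O(validate_log).
Premise 11 is O(validate_log → ¬freeze_account); since O(validate_log), deontic closure gives O(¬freeze_account).
The contrapositive of premise 4 (O(attend_hearing → freeze_account)) is O(¬freeze_account → ¬attend_hearing), and O(¬freeze_account) is already established, so O(¬attend_hearing).
Premises 3, 5, 8, 9, 10 do not contribute to this derivation.
Thus O(¬attend_hearing), which is F(attend_hearing): attend_hearing is forbidden.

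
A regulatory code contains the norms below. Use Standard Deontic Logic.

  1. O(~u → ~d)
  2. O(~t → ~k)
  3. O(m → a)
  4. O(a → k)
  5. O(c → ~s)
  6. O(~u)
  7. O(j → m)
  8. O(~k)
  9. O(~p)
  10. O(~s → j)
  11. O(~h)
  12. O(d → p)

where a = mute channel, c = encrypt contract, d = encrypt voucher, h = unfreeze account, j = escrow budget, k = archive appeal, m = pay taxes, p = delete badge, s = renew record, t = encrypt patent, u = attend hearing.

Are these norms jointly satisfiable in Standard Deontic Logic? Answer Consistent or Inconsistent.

Consistent

Premise 12 is O(d → p), but O(d) is not derivable from the premises, so it does not yield O(p).
So O(p) is not derivable, and the apparent clash with O(~p) does not arise.
A world satisfying every obligation exists (e.g. a=false, c=false, d=false, h=false, j=false, k=false, m=false, p=false, s=true, t=false, u=false); no atom is both obligatory and forbidden, so the set is consistent.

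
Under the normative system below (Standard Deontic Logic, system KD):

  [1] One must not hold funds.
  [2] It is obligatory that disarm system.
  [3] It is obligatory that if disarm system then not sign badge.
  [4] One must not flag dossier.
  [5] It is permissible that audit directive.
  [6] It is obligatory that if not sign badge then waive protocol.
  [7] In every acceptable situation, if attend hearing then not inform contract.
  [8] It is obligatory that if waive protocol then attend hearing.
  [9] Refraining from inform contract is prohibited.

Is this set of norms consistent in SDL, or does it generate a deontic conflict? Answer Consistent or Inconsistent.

Inconsistent

Premise 9 is F(¬inform_contract), i.e. O(inform_contract).
Premise 7 is O(attend_hearing → ¬inform_contract); contrapositively O(inform_contract → ¬attend_hearing). Since O(inform_contract) holds, K gives O(¬attend_hearing).
The contrapositive of premise 8 (O(waive_protocol → attend_hearing)) is O(¬attend_hearing → ¬waive_protocol), and O(¬attend_hearing) is already established, so O(¬waive_protocol).
Premise 6, O(¬sign_badge → waive_protocol), contraposes to O(¬waive_protocol → sign_badge); with O(¬waive_protocol) we get O(sign_badge).
Premise 3, O(disarm_system → ¬sign_badge), contraposes to O(sign_badge → ¬disarm_system); with O(sign_badge) we get O(¬disarm_system).
Yet premise 2 states O(disarm_system).
We now have both O(¬disarm_system) and O(disarm_system) — disarm_system is simultaneously obligatory and forbidden, violating the D-axiom.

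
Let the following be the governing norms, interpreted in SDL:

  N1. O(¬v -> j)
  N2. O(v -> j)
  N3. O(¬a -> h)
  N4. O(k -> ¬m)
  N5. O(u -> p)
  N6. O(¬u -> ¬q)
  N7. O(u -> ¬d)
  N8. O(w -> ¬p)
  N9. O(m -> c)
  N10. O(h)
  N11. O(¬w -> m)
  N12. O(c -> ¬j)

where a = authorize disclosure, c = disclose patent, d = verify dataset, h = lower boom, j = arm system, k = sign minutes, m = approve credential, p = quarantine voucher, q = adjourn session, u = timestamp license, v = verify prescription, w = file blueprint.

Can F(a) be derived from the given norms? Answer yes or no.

No

Premise 3 is O(¬a -> h); even if O(h) held, inferring O(¬a) would be affirming the consequent — invalid.
No other premise forces O(¬a). An ideal world satisfying every premise can still have a true, so F(a) is not derivable.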